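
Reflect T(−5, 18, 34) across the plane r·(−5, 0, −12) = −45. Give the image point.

With n = (−5, 0, −12), the signed offset is (n·T − (-45))/|n|² = -338/169 = -2.
T' = T − 2t·n = (−5, 18, 34) − (-4)·(−5, 0, −12) = (−25, 18, −14).

(-25, 18, -14)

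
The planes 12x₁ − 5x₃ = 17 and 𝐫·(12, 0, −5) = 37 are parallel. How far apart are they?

20/13

Both planes have normal n = (12, 0, −5), |n| = 13. Any point on the first plane is at distance |37 − 17|/|n| = 20/13 from the second.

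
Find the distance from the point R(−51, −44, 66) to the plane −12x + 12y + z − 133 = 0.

Normal vector n = (−12, 12, 1), and n·(−51, −44, 66) − 133 = 17.
|n| = √(144 + 144 + 1) = 17, so the distance is |17|/17 = 1.

1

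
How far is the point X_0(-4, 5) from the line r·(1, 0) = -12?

d = |1·(-4) + 0·5 − (-12)| / √(1 + 0) = |8|/1 = 8.

8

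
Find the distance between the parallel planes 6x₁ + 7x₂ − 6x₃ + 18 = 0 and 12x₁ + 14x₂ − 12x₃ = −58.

1

Divide the second equation by 2 to match normals: 6x₁ + 7x₂ − 6x₃ = -29.
Both planes have normal n = (6, 7, −6), |n| = 11. Any point on the first plane is at distance |(-29) − (-18)|/|n| = 11/11 = 1 from the second.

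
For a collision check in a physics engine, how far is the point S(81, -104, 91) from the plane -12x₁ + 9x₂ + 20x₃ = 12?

4

Normal vector n = (-12, 9, 20), and n·(81, -104, 91) - 12 = -100.
|n| = √(144 + 81 + 400) = 25, so the distance is |-100|/25 = 4.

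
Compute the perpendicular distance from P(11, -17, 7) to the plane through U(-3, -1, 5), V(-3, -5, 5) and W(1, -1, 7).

UV = (0, -4, 0) and UW = (4, 0, 2), so a normal is n = UV × UW = (-8, 0, 16).
n = (-8, 0, 16); n·P − 104 = -80; |n| = 8√5; distance = 80/(8√5) = 2√5.

2√5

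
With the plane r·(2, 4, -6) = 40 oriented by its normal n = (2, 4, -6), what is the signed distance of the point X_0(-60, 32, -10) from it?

√14

n·X_0 − 40 = 28.
|n| = 2√14, so the signed distance is √14.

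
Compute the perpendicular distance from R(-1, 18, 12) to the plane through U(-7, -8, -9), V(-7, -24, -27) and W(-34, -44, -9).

UV = (0, -16, -18) and UW = (-27, -36, 0), so a normal is n = UV × UW = (-648, 486, -432).
n = (-648, 486, -432); n·P − 4536 = -324; |n| = 918; distance = 324/918 = 6/17.

6/17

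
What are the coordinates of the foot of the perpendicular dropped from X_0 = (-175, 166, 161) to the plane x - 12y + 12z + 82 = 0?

The perpendicular from X_0 has direction n = (1, -12, 12): r = (-175, 166, 161) + t(1, -12, 12).
Substitute into the plane: n·(X_0 + tn) = -82 gives -235 + 289t = -82, so t = 9/17.
Foot = (-175, 166, 161) + (9/17)·(1, -12, 12) = (-2966/17, 2714/17, 2845/17).

(-2966/17, 2714/17, 2845/17)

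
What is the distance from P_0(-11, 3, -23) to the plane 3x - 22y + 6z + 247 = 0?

10/23

d = |3·(-11) + (-22)·3 + 6·(-23) − (-247)| / √(9 + 484 + 36) = |10| / 23 = 10/23.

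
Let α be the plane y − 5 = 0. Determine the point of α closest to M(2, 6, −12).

(2, 5, -12)

n = (0, 1, 0), |n|² = 1, and n·M − 5 = 1.
t = 1/1 = 1, so the foot is M − t·n = (2, 6, −12) − 1·(0, 1, 0) = (2, 5, −12).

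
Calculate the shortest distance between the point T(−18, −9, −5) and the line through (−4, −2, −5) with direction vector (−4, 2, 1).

Direction vector d = (−4, 2, 1).
AP = (−14, −7, 0), and AP × d = (−7, 14, −56).
|AP × d|² = 3381 and |d|² = 21, so the distance is √(3381/21) = √161.

√161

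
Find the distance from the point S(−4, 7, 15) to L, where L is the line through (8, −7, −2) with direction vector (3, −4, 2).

3√57

Direction vector d = (3, −4, 2).
AP = (−12, 14, 17), and AP × d = (96, 75, 6).
|AP × d|² = 14877 and |d|² = 29, so the distance is √(14877/29) = √513 = 3√57.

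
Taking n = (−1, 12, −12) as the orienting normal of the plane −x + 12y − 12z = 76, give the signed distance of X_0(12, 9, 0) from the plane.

20/17

n·X_0 − 76 = 20.
|n| = 17, so the signed distance is 20/17.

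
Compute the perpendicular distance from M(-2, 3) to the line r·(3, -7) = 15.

The normal to the line is n = (3, -7) with |n| = √58.
|n·M − 15| = |-27 − 15| = 42, so the distance is 42/√58.

21√58/29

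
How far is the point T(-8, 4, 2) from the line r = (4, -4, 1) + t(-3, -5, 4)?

√209

Direction vector d = (-3, -5, 4).
AP = (-12, 8, 1), and AP × d = (37, 45, 84).
|AP × d|² = 10450 and |d|² = 50, so the distance is √(10450/50) = √209.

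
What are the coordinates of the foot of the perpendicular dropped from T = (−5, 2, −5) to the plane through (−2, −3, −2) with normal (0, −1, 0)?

The perpendicular from T has direction n = (0, −1, 0): r = (−5, 2, −5) + μ(0, −1, 0).
Substitute into the plane: n·(T + μn) = 3 gives -2 + 1μ = 3, so μ = 5.
Foot = (−5, 2, −5) + 5·(0, −1, 0) = (−5, −3, −5).

(-5, -3, -5)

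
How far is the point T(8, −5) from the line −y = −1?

6

The normal to the line is n = (0, −1) with |n| = 1.
|n·T − (-1)| = |5 − (-1)| = 6, so the distance is 6/1 = 6.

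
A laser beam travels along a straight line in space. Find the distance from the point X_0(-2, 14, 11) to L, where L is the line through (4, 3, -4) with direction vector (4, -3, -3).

2√19

Direction vector d = (4, -3, -3).
AP = (-6, 11, 15); AP·d = -102, |AP|² = 382, |d|² = 34.
distance² = |AP|² − (AP·d)²/|d|² = 382 − 10404/34 = 76, so the distance is 2√19.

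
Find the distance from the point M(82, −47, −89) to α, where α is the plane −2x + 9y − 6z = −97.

4

Normal vector n = (−2, 9, −6), and n·(82, −47, −89) − (−97) = 44.
|n| = √(4 + 81 + 36) = 11, so the distance is |44|/11 = 4.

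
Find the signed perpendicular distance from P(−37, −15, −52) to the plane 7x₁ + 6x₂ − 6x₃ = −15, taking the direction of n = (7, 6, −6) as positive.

-2

n·P − (-15) = -22.
|n| = 11, so the signed distance is -22/11 = -2.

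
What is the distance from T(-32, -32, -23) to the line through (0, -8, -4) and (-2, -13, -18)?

A direction vector is d = (-2, -5, -14).
AP = (-32, -24, -19); AP·d = 450, |AP|² = 1961, |d|² = 225.
distance² = |AP|² − (AP·d)²/|d|² = 1961 − 202500/225 = 1061, so the distance is √1061.

√1061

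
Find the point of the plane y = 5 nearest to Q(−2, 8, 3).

(-2, 5, 3)

n = (0, 1, 0), |n|² = 1, and n·Q − 5 = 3.
t = 3/1 = 3, so the foot is Q − t·n = (−2, 8, 3) − 3·(0, 1, 0) = (−2, 5, 3).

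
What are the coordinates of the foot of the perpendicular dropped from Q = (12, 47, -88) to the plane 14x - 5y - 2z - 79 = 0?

The perpendicular from Q has direction n = (14, -5, -2): r = (12, 47, -88) + t(14, -5, -2).
Substitute into the plane: n·(Q + tn) = 79 gives 109 + 225t = 79, so t = -2/15.
Foot = (12, 47, -88) + (-2/15)·(14, -5, -2) = (152/15, 143/3, -1316/15).

(152/15, 143/3, -1316/15)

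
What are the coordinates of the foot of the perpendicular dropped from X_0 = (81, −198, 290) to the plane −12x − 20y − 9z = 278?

(2073/25, -974/5, 7286/25)

n = (−12, −20, −9), |n|² = 625, and n·X_0 − 278 = 100.
t = 100/625 = 4/25, so the foot is X_0 − t·n = (81, −198, 290) − (4/25)·(−12, −20, −9) = (2073/25, −974/5, 7286/25).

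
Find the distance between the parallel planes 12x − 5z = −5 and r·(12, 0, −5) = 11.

With common normal n = (12, 0, −5) (|n| = 13), the distance is |(-5) − 11|/|n| = 16/13.

16/13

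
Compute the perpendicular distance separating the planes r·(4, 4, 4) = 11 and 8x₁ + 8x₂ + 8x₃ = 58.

Divide the second equation by 2 to match normals: 4x₁ + 4x₂ + 4x₃ = 29.
Both planes have normal n = (4, 4, 4), |n| = 4√3. Any point on the first plane is at distance |29 − 11|/|n| = 18/(4√3) = 3√3/2 from the second.

3√3/2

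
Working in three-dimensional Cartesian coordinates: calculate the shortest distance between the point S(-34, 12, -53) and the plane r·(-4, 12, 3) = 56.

n = (-4, 12, 3); n·P − 56 = 65; |n| = 13; distance = 65/13 = 5.

5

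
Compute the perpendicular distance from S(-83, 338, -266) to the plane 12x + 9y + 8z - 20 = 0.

d = |12·(-83) + 9·338 + 8·(-266) − 20| / √(144 + 81 + 64) = |-102| / 17 = 6.

6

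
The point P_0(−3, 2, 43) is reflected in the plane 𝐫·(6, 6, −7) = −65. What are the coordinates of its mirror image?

(21, 26, 15)

n = (6, 6, −7), |n|² = 121, n·P_0 − (-65) = -242, so t = -242/121 = -2.
Foot F = P_0 − (-2)·n = (9, 14, 29); the reflection is 2F − P_0 = (21, 26, 15).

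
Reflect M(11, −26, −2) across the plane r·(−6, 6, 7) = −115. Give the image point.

With n = (−6, 6, 7), the signed offset is (n·M − (-115))/|n|² = -121/121 = -1.
M' = M − 2t·n = (11, −26, −2) − (-2)·(−6, 6, 7) = (−1, −14, 12).

(-1, -14, 12)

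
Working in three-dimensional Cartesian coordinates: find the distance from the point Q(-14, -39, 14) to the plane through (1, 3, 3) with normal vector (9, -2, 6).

15/11

The plane has equation n·(r − (1, 3, 3)) = 0, i.e. n·r = 21.
Then n·(-14, -39, 14) - 21 = 15.
|n| = √(81 + 4 + 36) = 11, so the distance is |15|/11 = 15/11.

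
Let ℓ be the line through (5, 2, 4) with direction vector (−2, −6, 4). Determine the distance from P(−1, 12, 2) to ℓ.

Direction vector d = (−2, −6, 4).
AP = (−6, 10, −2); AP·d = -56, |AP|² = 140, |d|² = 56.
distance² = |AP|² − (AP·d)²/|d|² = 140 − 3136/56 = 84, so the distance is 2√21.

2√21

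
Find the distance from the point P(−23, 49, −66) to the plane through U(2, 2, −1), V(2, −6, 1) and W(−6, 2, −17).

UV = (0, −8, 2) and UW = (−8, 0, −16), so a normal is n = UV × UW = (128, −16, −64).
Then n·(−23, 49, −66) − 288 = 208.
|n| = √(16384 + 256 + 4096) = 144, so the distance is |208|/144 = 13/9.

13/9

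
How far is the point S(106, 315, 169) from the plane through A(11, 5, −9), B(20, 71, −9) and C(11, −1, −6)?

4

AB = (9, 66, 0) and AC = (0, −6, 3), so a normal is n = AB × AC = (198, −27, −54).
d = |198·106 + (-27)·315 + (-54)·169 − 2529| / √(39204 + 729 + 2916) = |828| / 207 = 4.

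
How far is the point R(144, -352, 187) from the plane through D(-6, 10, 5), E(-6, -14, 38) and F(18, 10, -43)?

6

DE = (0, -24, 33) and DF = (24, 0, -48), so a normal is n = DE × DF = (1152, 792, 576).
Then n·(144, -352, 187) - 3888 = -9072.
|n| = √(1327104 + 627264 + 331776) = 1512, so the distance is |-9072|/1512 = 6.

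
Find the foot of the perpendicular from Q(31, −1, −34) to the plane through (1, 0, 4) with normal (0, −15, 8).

(31, -16, -26)

The perpendicular from Q has direction n = (0, −15, 8): r = (31, −1, −34) + λ(0, −15, 8).
Substitute into the plane: n·(Q + λn) = 32 gives -257 + 289λ = 32, so λ = 1.
Foot = (31, −1, −34) + 1·(0, −15, 8) = (31, −16, −26).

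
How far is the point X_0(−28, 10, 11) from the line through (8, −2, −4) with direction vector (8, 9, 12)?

Direction vector d = (8, 9, 12).
AP = (−36, 12, 15), and AP × d = (9, 552, −420).
|AP × d|² = 481185 and |d|² = 289, so the distance is √(481185/289) = √1665 = 3√185.

3√185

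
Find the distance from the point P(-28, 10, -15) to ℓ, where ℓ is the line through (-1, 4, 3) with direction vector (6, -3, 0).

3√41

Direction vector d = (6, -3, 0).
AP = (-27, 6, -18), and AP × d = (-54, -108, 45).
|AP × d|² = 16605 and |d|² = 45, so the distance is √(16605/45) = √369 = 3√41.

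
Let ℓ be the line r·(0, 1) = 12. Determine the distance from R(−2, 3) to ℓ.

9

The normal to the line is n = (0, 1) with |n| = 1.
|n·R − 12| = |3 − 12| = 9, so the distance is 9/1 = 9.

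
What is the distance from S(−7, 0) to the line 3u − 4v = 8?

The normal to the line is n = (3, −4) with |n| = 5.
|n·S − 8| = |-21 − 8| = 29, so the distance is 29/5.

29/5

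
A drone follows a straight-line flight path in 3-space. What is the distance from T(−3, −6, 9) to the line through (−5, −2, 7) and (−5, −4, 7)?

2√2

A direction vector is d = (0, −2, 0).
AP = (2, −4, 2), and AP × d = (4, 0, −4).
|AP × d|² = 32 and |d|² = 4, so the distance is √(32/4) = √8 = 2√2.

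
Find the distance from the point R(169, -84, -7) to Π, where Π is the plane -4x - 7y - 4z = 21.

d = |(-4)·169 + (-7)·(-84) + (-4)·(-7) − 21| / √(16 + 49 + 16) = |-81| / 9 = 9.

9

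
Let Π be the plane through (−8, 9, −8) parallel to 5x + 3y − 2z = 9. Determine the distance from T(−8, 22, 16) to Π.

9/√38

Parallel planes share the normal n = (5, 3, −2); since (−8, 9, −8) lies on the plane, its equation is 5x + 3y − 2z = 3.
n = (5, 3, −2); n·P − 3 = -9; |n| = √38; distance = 9/√38 = 9√38/38.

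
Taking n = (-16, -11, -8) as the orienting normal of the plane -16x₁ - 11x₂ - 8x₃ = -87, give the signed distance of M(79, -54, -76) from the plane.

25/21

n·M − (-87) = 25.
|n| = 21, so the signed distance is 25/21.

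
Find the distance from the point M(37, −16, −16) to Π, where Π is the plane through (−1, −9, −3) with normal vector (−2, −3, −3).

The plane has equation n·(r − (−1, −9, −3)) = 0, i.e. n·r = 38.
d = |(-2)·37 + (-3)·(-16) + (-3)·(-16) − 38| / √(4 + 9 + 9) = |-16| / √22 = 8√22/11.

16/√22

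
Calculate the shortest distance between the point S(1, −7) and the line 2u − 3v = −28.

51/√13

The normal to the line is n = (2, −3) with |n| = √13.
|n·S − (-28)| = |23 − (-28)| = 51, so the distance is 51/√13 = 51√13/13.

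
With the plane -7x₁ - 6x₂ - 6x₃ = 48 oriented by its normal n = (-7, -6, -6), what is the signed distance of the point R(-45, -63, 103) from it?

27/11

n·R − 48 = 27.
|n| = 11, so the signed distance is 27/11.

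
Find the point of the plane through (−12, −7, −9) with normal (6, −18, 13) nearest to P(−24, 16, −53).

The perpendicular from P has direction n = (6, −18, 13): r = (−24, 16, −53) + μ(6, −18, 13).
Substitute into the plane: n·(P + μn) = -63 gives -1121 + 529μ = -63, so μ = 2.
Foot = (−24, 16, −53) + 2·(6, −18, 13) = (−12, −20, −27).

(-12, -20, -27)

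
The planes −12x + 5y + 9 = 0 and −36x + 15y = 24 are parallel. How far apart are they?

17/13

Divide the second equation by 3 to match normals: −12x + 5y = 8.
With common normal n = (−12, 5, 0) (|n| = 13), the distance is |(-9) − 8|/|n| = 17/13.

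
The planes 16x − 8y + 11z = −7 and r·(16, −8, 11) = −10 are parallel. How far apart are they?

1/7

With common normal n = (16, −8, 11) (|n| = 21), the distance is |(-7) − (-10)|/|n| = 3/21 = 1/7.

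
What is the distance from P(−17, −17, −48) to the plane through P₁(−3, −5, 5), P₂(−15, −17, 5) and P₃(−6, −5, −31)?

P₁P₂ = (−12, −12, 0) and P₁P₃ = (−3, 0, −36), so a normal is n = P₁P₂ × P₁P₃ = (432, −432, −36).
Then n·(−17, −17, −48) − 684 = 1044.
|n| = √(186624 + 186624 + 1296) = 612, so the distance is |1044|/612 = 29/17.

29/17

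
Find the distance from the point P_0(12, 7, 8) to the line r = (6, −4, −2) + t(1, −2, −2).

Direction vector d = (1, −2, −2).
AP = (6, 11, 10); AP·d = -36, |AP|² = 257, |d|² = 9.
distance² = |AP|² − (AP·d)²/|d|² = 257 − 1296/9 = 113, so the distance is √113.

√113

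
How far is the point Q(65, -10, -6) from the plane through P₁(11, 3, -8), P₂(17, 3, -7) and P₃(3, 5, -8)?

P₁P₂ = (6, 0, 1) and P₁P₃ = (-8, 2, 0), so a normal is n = P₁P₂ × P₁P₃ = (-2, -8, 12).
Then n·(65, -10, -6) - (-142) = 20.
|n| = √(4 + 64 + 144) = 2√53, so the distance is |20|/(2√53) = 10√53/53.

10√53/53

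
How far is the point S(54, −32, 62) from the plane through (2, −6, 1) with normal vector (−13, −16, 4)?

The plane has equation n·(r − (2, −6, 1)) = 0, i.e. n·r = 74.
n = (−13, −16, 4); n·P − 74 = -16; |n| = 21; distance = 16/21.

16/21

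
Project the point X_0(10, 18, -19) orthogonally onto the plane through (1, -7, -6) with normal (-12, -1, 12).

The perpendicular from X_0 has direction n = (-12, -1, 12): r = (10, 18, -19) + μ(-12, -1, 12).
Substitute into the plane: n·(X_0 + μn) = -77 gives -366 + 289μ = -77, so μ = 1.
Foot = (10, 18, -19) + 1·(-12, -1, 12) = (-2, 17, -7).

(-2, 17, -7)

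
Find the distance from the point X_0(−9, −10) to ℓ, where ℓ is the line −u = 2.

7

d = |(-1)·(-9) + 0·(-10) − 2| / √(1 + 0) = |7|/1 = 7.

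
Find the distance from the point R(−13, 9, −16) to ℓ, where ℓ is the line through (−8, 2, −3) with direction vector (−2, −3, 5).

Direction vector d = (−2, −3, 5).
AP = (−5, 7, −13), and AP × d = (−4, 51, 29).
|AP × d|² = 3458 and |d|² = 38, so the distance is √(3458/38) = √91.

√91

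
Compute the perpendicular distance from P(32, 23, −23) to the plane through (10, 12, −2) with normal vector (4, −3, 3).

The plane has equation n·(r − (10, 12, −2)) = 0, i.e. n·r = -2.
n = (4, −3, 3); n·P − (-2) = -8; |n| = √34; distance = 8/√34 = 4√34/17.

8/√34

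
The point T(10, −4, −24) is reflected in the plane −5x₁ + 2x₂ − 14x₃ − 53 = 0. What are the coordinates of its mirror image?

n = (−5, 2, −14), |n|² = 225, n·T − 53 = 225, so t = 225/225 = 1.
Foot F = T − 1·n = (15, −6, −10); the reflection is 2F − T = (20, −8, 4).

(20, -8, 4)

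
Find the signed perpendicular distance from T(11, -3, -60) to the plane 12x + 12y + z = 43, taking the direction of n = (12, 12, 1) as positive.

-7/17

n·T − 43 = -7.
|n| = 17, so the signed distance is -7/17.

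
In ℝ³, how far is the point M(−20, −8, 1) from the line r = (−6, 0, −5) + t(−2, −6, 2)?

Direction vector d = (−2, −6, 2).
AP = (−14, −8, 6), and AP × d = (20, 16, 68).
|AP × d|² = 5280 and |d|² = 44, so the distance is √(5280/44) = √120 = 2√30.

2√30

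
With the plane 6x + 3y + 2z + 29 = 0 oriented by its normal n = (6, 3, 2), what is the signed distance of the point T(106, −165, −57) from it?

8

n·T − (-29) = 56.
|n| = 7, so the signed distance is 56/7 = 8.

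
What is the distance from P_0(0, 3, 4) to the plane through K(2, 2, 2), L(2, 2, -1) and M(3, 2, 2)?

1

KL = (0, 0, -3) and KM = (1, 0, 0), so a normal is n = KL × KM = (0, -3, 0).
Then n·(0, 3, 4) - (-6) = -3.
|n| = √(0 + 9 + 0) = 3, so the distance is |-3|/3 = 1.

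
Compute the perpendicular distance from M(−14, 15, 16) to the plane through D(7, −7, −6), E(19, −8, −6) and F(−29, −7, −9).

DE = (12, −1, 0) and DF = (−36, 0, −3), so a normal is n = DE × DF = (3, 36, −36).
n = (3, 36, −36); n·P − (-15) = -63; |n| = 51; distance = 63/51 = 21/17.

21/17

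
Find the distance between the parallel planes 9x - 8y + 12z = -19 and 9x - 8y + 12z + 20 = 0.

1/17

With common normal n = (9, -8, 12) (|n| = 17), the distance is |(-19) − (-20)|/|n| = 1/17.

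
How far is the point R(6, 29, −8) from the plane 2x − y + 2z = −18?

5

Normal vector n = (2, −1, 2), and n·(6, 29, −8) − (−18) = −15.
|n| = √(4 + 1 + 4) = 3, so the distance is |-15|/3 = 5.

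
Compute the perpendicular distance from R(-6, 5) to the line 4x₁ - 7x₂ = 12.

The normal to the line is n = (4, -7) with |n| = √65.
|n·R − 12| = |-59 − 12| = 71, so the distance is 71/√65.

71√65/65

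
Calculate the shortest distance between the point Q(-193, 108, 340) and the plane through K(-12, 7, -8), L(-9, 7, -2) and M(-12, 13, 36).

4

KL = (3, 0, 6) and KM = (0, 6, 44), so a normal is n = KL × KM = (-36, -132, 18).
d = |(-36)·(-193) + (-132)·108 + 18·340 − (-636)| / √(1296 + 17424 + 324) = |-552| / 138 = 4.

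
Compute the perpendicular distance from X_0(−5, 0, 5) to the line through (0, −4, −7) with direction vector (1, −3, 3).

Direction vector d = (1, −3, 3).
AP = (−5, 4, 12); AP·d = 19, |AP|² = 185, |d|² = 19.
distance² = |AP|² − (AP·d)²/|d|² = 185 − 361/19 = 166, so the distance is √166.

√166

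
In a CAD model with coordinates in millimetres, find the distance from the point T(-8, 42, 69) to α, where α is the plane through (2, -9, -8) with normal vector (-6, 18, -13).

1

The plane has equation n·(r − (2, -9, -8)) = 0, i.e. n·r = -70.
d = |(-6)·(-8) + 18·42 + (-13)·69 − (-70)| / √(36 + 324 + 169) = |-23| / 23 = 1.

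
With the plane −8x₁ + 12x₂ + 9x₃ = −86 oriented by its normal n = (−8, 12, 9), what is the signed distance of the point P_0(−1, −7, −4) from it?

-26/17

n·P_0 − (-86) = -26.
|n| = 17, so the signed distance is -26/17.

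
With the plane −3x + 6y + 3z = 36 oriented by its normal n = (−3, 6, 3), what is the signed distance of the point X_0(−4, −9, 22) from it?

n·X_0 − 36 = -12.
|n| = 3√6, so the signed distance is -2√6/3.

-2√6/3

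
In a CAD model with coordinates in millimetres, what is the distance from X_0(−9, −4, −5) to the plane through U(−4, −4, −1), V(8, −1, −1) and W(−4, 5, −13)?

UV = (12, 3, 0) and UW = (0, 9, −12), so a normal is n = UV × UW = (−36, 144, 108).
d = |(-36)·(-9) + 144·(-4) + 108·(-5) − (-540)| / √(1296 + 20736 + 11664) = |-252| / (36√26) = 7√26/26.

7√26/26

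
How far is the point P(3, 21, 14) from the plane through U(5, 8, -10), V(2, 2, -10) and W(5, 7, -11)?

7/√6

UV = (-3, -6, 0) and UW = (0, -1, -1), so a normal is n = UV × UW = (6, -3, 3).
Then n·(3, 21, 14) - (-24) = 21.
|n| = √(36 + 9 + 9) = 3√6, so the distance is |21|/(3√6) = 7√6/6.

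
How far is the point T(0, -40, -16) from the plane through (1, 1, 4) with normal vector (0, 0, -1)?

20

The plane has equation n·(r − (1, 1, 4)) = 0, i.e. n·r = -4.
Then n·(0, -40, -16) - (-4) = 20.
|n| = √(0 + 0 + 1) = 1, so the distance is |20|/1 = 20.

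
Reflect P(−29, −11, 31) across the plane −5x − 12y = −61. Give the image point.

(-9, 37, 31)

n = (−5, −12, 0), |n|² = 169, n·P − (-61) = 338, so t = 338/169 = 2.
Foot F = P − 2·n = (−19, 13, 31); the reflection is 2F − P = (−9, 37, 31).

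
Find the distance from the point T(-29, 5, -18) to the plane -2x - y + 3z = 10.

11/√14

d = |(-2)·(-29) + (-1)·5 + 3·(-18) − 10| / √(4 + 1 + 9) = |-11| / √14 = 11/√14.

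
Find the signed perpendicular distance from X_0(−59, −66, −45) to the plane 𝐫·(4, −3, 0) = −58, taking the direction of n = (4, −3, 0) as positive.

n·X_0 − (-58) = 20.
|n| = 5, so the signed distance is 20/5 = 4.

4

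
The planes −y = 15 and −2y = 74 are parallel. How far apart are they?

Divide the second equation by 2 to match normals: −y = 37.
Both planes have normal n = (0, −1, 0), |n| = 1. Any point on the first plane is at distance |37 − 15|/|n| = 22/1 = 22 from the second.

22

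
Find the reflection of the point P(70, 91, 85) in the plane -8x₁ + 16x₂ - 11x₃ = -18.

(1454/21, 1943/21, 1763/21)

With n = (-8, 16, -11), the signed offset is (n·P − (-18))/|n|² = -21/441 = -1/21.
P' = P − 2t·n = (70, 91, 85) − (-2/21)·(-8, 16, -11) = (1454/21, 1943/21, 1763/21).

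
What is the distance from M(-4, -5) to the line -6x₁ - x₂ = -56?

The normal to the line is n = (-6, -1) with |n| = √37.
|n·M − (-56)| = |29 − (-56)| = 85, so the distance is 85/√37.

85√37/37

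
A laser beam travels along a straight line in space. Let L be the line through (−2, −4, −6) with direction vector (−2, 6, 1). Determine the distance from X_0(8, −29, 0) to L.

√105

Direction vector d = (−2, 6, 1).
AP = (10, −25, 6), and AP × d = (−61, −22, 10).
|AP × d|² = 4305 and |d|² = 41, so the distance is √(4305/41) = √105.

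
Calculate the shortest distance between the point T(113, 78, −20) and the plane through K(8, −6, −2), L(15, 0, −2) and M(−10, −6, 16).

KL = (7, 6, 0) and KM = (−18, 0, 18), so a normal is n = KL × KM = (108, −126, 108).
n = (108, −126, 108); n·P − 1404 = -1188; |n| = 198; distance = 1188/198 = 6.

6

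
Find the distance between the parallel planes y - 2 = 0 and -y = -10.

Divide the second equation by -1 to match normals: y = 10.
With common normal n = (0, 1, 0) (|n| = 1), the distance is |2 − 10|/|n| = 8/1 = 8.

8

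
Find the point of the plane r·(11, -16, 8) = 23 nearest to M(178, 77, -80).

The perpendicular from M has direction n = (11, -16, 8): r = (178, 77, -80) + μ(11, -16, 8).
Substitute into the plane: n·(M + μn) = 23 gives 86 + 441μ = 23, so μ = -1/7.
Foot = (178, 77, -80) + (-1/7)·(11, -16, 8) = (1235/7, 555/7, -568/7).

(1235/7, 555/7, -568/7)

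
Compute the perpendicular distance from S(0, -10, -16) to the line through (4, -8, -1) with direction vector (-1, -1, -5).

√2

Direction vector d = (-1, -1, -5).
AP = (-4, -2, -15), and AP × d = (-5, -5, 2).
|AP × d|² = 54 and |d|² = 27, so the distance is √(54/27) = √2.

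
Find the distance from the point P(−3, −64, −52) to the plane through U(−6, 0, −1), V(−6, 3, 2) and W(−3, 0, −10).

UV = (0, 3, 3) and UW = (3, 0, −9), so a normal is n = UV × UW = (−27, 9, −9).
n = (−27, 9, −9); n·P − 171 = -198; |n| = 9√11; distance = 198/(9√11) = 2√11.

2√11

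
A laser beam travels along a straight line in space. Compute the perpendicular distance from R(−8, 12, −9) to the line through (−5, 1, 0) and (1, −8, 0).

√94

A direction vector is d = (6, −9, 0).
AP = (−3, 11, −9), and AP × d = (−81, −54, −39).
|AP × d|² = 10998 and |d|² = 117, so the distance is √(10998/117) = √94.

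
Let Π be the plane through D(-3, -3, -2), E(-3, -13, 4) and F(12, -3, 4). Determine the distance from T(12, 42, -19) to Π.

DE = (0, -10, 6) and DF = (15, 0, 6), so a normal is n = DE × DF = (-60, 90, 150).
Then n·(12, 42, -19) - (-390) = 600.
|n| = √(3600 + 8100 + 22500) = 30√38, so the distance is |600|/(30√38) = 10√38/19.

10√38/19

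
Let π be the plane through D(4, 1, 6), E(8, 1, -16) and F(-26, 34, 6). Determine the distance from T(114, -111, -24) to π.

DE = (4, 0, -22) and DF = (-30, 33, 0), so a normal is n = DE × DF = (726, 660, 132).
Then n·(114, -111, -24) - 4356 = 1980.
|n| = √(527076 + 435600 + 17424) = 990, so the distance is |1980|/990 = 2.

2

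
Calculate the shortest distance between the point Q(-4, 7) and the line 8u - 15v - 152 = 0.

d = |8·(-4) + (-15)·7 − 152| / √(64 + 225) = |-289|/17 = 17.

17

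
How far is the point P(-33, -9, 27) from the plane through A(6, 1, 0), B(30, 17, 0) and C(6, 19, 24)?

AB = (24, 16, 0) and AC = (0, 18, 24), so a normal is n = AB × AC = (384, -576, 432).
Then n·(-33, -9, 27) - 1728 = 2448.
|n| = √(147456 + 331776 + 186624) = 816, so the distance is |2448|/816 = 3.

3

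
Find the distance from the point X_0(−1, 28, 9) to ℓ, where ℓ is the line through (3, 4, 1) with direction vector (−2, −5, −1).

Direction vector d = (−2, −5, −1).
AP = (−4, 24, 8), and AP × d = (16, −20, 68).
|AP × d|² = 5280 and |d|² = 30, so the distance is √(5280/30) = √176 = 4√11.

4√11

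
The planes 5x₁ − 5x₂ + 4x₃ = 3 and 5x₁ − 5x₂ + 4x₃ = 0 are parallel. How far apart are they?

√66/22

Both planes have normal n = (5, −5, 4), |n| = √66. Any point on the first plane is at distance |0 − 3|/|n| = 3/√66 = √66/22 from the second.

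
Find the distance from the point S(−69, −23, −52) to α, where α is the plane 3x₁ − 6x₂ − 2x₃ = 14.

3

d = |3·(-69) + (-6)·(-23) + (-2)·(-52) − 14| / √(9 + 36 + 4) = |21| / 7 = 3.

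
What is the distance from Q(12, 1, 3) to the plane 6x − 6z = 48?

Normal vector n = (6, 0, −6), and n·(12, 1, 3) − 48 = 6.
|n| = √(36 + 0 + 36) = 6√2, so the distance is |6|/(6√2) = √2/2.

√2/2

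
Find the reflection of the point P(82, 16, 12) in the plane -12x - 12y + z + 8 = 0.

With n = (-12, -12, 1), the signed offset is (n·P − (-8))/|n|² = -1156/289 = -4.
P' = P − 2t·n = (82, 16, 12) − (-8)·(-12, -12, 1) = (-14, -80, 20).

(-14, -80, 20)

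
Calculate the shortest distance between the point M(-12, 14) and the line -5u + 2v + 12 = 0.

The normal to the line is n = (-5, 2) with |n| = √29.
|n·M − (-12)| = |88 − (-12)| = 100, so the distance is 100/√29.

100/√29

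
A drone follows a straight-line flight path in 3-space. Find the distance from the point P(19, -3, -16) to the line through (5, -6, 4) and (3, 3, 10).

22

A direction vector is d = (-2, 9, 6).
AP = (14, 3, -20); AP·d = -121, |AP|² = 605, |d|² = 121.
distance² = |AP|² − (AP·d)²/|d|² = 605 − 14641/121 = 484, so the distance is 22.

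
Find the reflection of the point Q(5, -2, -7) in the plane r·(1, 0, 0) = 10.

(15, -2, -7)

n = (1, 0, 0), |n|² = 1, n·Q − 10 = -5, so t = -5/1 = -5.
Foot F = Q − (-5)·n = (10, -2, -7); the reflection is 2F − Q = (15, -2, -7).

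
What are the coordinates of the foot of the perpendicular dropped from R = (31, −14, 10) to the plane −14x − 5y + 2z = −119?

(17, -19, 12)

n = (−14, −5, 2), |n|² = 225, and n·R − (-119) = -225.
t = -225/225 = -1, so the foot is R − t·n = (31, −14, 10) − (-1)·(−14, −5, 2) = (17, −19, 12).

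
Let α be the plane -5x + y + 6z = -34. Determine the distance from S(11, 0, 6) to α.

15√62/62

Normal vector n = (-5, 1, 6), and n·(11, 0, 6) - (-34) = 15.
|n| = √(25 + 1 + 36) = √62, so the distance is |15|/√62 = 15√62/62.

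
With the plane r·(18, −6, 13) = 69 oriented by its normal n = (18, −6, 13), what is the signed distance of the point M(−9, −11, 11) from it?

n·M − 69 = -22.
|n| = 23, so the signed distance is -22/23.

-22/23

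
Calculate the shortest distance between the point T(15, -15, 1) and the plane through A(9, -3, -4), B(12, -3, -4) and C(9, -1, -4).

AB = (3, 0, 0) and AC = (0, 2, 0), so a normal is n = AB × AC = (0, 0, 6).
n = (0, 0, 6); n·P − (-24) = 30; |n| = 6; distance = 30/6 = 5.

5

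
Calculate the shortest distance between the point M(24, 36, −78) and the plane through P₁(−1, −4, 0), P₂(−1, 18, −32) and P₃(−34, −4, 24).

P₁P₂ = (0, 22, −32) and P₁P₃ = (−33, 0, 24), so a normal is n = P₁P₂ × P₁P₃ = (528, 1056, 726).
Then n·(24, 36, −78) − (−4752) = −1188.
|n| = √(278784 + 1115136 + 527076) = 1386, so the distance is |-1188|/1386 = 6/7.

6/7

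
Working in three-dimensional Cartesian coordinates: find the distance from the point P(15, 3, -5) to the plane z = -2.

3

Normal vector n = (0, 0, 1), and n·(15, 3, -5) - (-2) = -3.
|n| = √(0 + 0 + 1) = 1, so the distance is |-3|/1 = 3.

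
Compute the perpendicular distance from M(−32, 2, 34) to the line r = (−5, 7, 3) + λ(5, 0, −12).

√194

Direction vector d = (5, 0, −12).
AP = (−27, −5, 31); AP·d = -507, |AP|² = 1715, |d|² = 169.
distance² = |AP|² − (AP·d)²/|d|² = 1715 − 257049/169 = 194, so the distance is √194.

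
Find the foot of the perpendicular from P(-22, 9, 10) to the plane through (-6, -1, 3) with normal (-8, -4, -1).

The perpendicular from P has direction n = (-8, -4, -1): r = (-22, 9, 10) + μ(-8, -4, -1).
Substitute into the plane: n·(P + μn) = 49 gives 130 + 81μ = 49, so μ = -1.
Foot = (-22, 9, 10) + (-1)·(-8, -4, -1) = (-14, 13, 11).

(-14, 13, 11)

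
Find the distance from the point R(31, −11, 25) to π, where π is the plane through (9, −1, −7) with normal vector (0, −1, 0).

The plane has equation n·(r − (9, −1, −7)) = 0, i.e. n·r = 1.
n = (0, −1, 0); n·P − 1 = 10; |n| = 1; distance = 10/1 = 10.

10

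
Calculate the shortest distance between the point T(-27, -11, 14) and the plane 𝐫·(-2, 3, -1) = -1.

Normal vector n = (-2, 3, -1), and n·(-27, -11, 14) - (-1) = 8.
|n| = √(4 + 9 + 1) = √14, so the distance is |8|/√14 = 8/√14.

4√14/7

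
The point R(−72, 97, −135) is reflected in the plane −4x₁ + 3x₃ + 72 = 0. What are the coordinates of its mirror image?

(-432/5, 97, -621/5)

With n = (−4, 0, 3), the signed offset is (n·R − (-72))/|n|² = -45/25 = -9/5.
R' = R − 2t·n = (−72, 97, −135) − (-18/5)·(−4, 0, 3) = (−432/5, 97, −621/5).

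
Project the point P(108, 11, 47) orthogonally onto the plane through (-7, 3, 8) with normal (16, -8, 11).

(28, 51, -8)

The perpendicular from P has direction n = (16, -8, 11): r = (108, 11, 47) + t(16, -8, 11).
Substitute into the plane: n·(P + tn) = -48 gives 2157 + 441t = -48, so t = -5.
Foot = (108, 11, 47) + (-5)·(16, -8, 11) = (28, 51, -8).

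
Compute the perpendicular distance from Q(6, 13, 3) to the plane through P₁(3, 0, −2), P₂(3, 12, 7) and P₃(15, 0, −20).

P₁P₂ = (0, 12, 9) and P₁P₃ = (12, 0, −18), so a normal is n = P₁P₂ × P₁P₃ = (−216, 108, −144).
d = |(-216)·6 + 108·13 + (-144)·3 − (-360)| / √(46656 + 11664 + 20736) = |36| / (36√61) = 1/√61.

√61/61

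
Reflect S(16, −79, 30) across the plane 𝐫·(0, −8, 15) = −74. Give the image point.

With n = (0, −8, 15), the signed offset is (n·S − (-74))/|n|² = 1156/289 = 4.
S' = S − 2t·n = (16, −79, 30) − 8·(0, −8, 15) = (16, −15, −90).

(16, -15, -90)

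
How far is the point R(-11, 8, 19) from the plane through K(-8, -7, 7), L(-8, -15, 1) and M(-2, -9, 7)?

6/√26

KL = (0, -8, -6) and KM = (6, -2, 0), so a normal is n = KL × KM = (-12, -36, 48).
n = (-12, -36, 48); n·P − 684 = 72; |n| = 12√26; distance = 72/(12√26) = 6/√26.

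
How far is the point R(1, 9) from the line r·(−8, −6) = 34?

d = |(-8)·1 + (-6)·9 − 34| / √(64 + 36) = |-96|/10 = 48/5.

48/5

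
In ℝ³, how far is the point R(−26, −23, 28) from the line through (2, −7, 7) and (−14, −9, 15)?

A direction vector is d = (−16, −2, 8).
AP = (−28, −16, 21), and AP × d = (−86, −112, −200).
|AP × d|² = 59940 and |d|² = 324, so the distance is √(59940/324) = √185.

√185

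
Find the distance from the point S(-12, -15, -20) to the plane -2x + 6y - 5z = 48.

14√65/65

n = (-2, 6, -5); n·P − 48 = -14; |n| = √65; distance = 14/√65.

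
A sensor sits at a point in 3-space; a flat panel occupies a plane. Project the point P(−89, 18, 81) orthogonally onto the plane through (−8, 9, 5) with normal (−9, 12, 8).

(-44, -42, 41)

n = (−9, 12, 8), |n|² = 289, and n·P − 220 = 1445.
t = 1445/289 = 5, so the foot is P − t·n = (−89, 18, 81) − 5·(−9, 12, 8) = (−44, −42, 41).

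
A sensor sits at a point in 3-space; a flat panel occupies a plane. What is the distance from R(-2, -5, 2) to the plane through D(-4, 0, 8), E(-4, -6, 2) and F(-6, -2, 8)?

1/√3

DE = (0, -6, -6) and DF = (-2, -2, 0), so a normal is n = DE × DF = (-12, 12, -12).
Then n·(-2, -5, 2) - (-48) = -12.
|n| = √(144 + 144 + 144) = 12√3, so the distance is |-12|/(12√3) = √3/3.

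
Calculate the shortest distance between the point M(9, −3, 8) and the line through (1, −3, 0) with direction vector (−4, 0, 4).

Direction vector d = (−4, 0, 4).
AP = (8, 0, 8); AP·d = 0, |AP|² = 128, |d|² = 32.
distance² = |AP|² − (AP·d)²/|d|² = 128 − 0/32 = 128, so the distance is 8√2.

8√2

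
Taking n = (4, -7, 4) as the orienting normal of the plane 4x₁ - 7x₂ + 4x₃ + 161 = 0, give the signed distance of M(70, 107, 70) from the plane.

n·M − (-161) = -28.
|n| = 9, so the signed distance is -28/9.

-28/9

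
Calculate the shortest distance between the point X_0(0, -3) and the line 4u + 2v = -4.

d = |4·0 + 2·(-3) − (-4)| / √(16 + 4) = |-2|/(2√5) = √5/5.

1/√5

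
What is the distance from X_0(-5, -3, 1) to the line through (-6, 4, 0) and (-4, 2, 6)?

2√10

A direction vector is d = (2, -2, 6).
AP = (1, -7, 1); AP·d = 22, |AP|² = 51, |d|² = 44.
distance² = |AP|² − (AP·d)²/|d|² = 51 − 484/44 = 40, so the distance is 2√10.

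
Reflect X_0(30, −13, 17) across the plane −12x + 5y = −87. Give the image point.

(-18, 7, 17)

With n = (−12, 5, 0), the signed offset is (n·X_0 − (-87))/|n|² = -338/169 = -2.
X_0' = X_0 − 2t·n = (30, −13, 17) − (-4)·(−12, 5, 0) = (−18, 7, 17).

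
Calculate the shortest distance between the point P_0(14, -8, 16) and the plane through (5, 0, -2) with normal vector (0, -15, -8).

The plane has equation n·(r − (5, 0, -2)) = 0, i.e. n·r = 16.
Then n·(14, -8, 16) - 16 = -24.
|n| = √(0 + 225 + 64) = 17, so the distance is |-24|/17 = 24/17.

24/17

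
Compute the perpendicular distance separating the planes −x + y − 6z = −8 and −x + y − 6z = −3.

5/√38

Both planes have normal n = (−1, 1, −6), |n| = √38. Any point on the first plane is at distance |(-3) − (-8)|/|n| = 5/√38 = 5√38/38 from the second.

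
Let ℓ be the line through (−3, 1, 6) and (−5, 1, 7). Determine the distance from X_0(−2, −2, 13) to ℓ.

A direction vector is d = (−2, 0, 1).
AP = (1, −3, 7), and AP × d = (−3, −15, −6).
|AP × d|² = 270 and |d|² = 5, so the distance is √(270/5) = √54 = 3√6.

3√6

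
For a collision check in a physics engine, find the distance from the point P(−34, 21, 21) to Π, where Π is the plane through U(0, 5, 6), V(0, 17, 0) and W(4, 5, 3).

UV = (0, 12, −6) and UW = (4, 0, −3), so a normal is n = UV × UW = (−36, −24, −48).
Then n·(−34, 21, 21) − (−408) = 120.
|n| = √(1296 + 576 + 2304) = 12√29, so the distance is |120|/(12√29) = 10/√29.

10/√29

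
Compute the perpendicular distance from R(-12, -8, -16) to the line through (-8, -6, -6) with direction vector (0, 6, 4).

2√17

Direction vector d = (0, 6, 4).
AP = (-4, -2, -10); AP·d = -52, |AP|² = 120, |d|² = 52.
distance² = |AP|² − (AP·d)²/|d|² = 120 − 2704/52 = 68, so the distance is 2√17.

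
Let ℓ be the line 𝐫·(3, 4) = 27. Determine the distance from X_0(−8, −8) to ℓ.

83/5

The normal to the line is n = (3, 4) with |n| = 5.
|n·X_0 − 27| = |-56 − 27| = 83, so the distance is 83/5.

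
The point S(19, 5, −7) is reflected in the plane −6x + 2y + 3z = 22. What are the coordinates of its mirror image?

(-17, 17, 11)

With n = (−6, 2, 3), the signed offset is (n·S − 22)/|n|² = -147/49 = -3.
S' = S − 2t·n = (19, 5, −7) − (-6)·(−6, 2, 3) = (−17, 17, 11).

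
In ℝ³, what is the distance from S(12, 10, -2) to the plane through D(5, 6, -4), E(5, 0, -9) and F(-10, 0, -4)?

6√65/65

DE = (0, -6, -5) and DF = (-15, -6, 0), so a normal is n = DE × DF = (-30, 75, -90).
Then n·(12, 10, -2) - 660 = -90.
|n| = √(900 + 5625 + 8100) = 15√65, so the distance is |-90|/(15√65) = 6/√65.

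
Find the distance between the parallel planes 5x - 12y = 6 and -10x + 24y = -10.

1/13

Divide the second equation by -2 to match normals: 5x - 12y = 5.
Both planes have normal n = (5, -12, 0), |n| = 13. Any point on the first plane is at distance |5 − 6|/|n| = 1/13 from the second.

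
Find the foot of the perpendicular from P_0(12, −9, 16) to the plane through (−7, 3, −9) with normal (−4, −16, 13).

The perpendicular from P_0 has direction n = (−4, −16, 13): r = (12, −9, 16) + μ(−4, −16, 13).
Substitute into the plane: n·(P_0 + μn) = -137 gives 304 + 441μ = -137, so μ = -1.
Foot = (12, −9, 16) + (-1)·(−4, −16, 13) = (16, 7, 3).

(16, 7, 3)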